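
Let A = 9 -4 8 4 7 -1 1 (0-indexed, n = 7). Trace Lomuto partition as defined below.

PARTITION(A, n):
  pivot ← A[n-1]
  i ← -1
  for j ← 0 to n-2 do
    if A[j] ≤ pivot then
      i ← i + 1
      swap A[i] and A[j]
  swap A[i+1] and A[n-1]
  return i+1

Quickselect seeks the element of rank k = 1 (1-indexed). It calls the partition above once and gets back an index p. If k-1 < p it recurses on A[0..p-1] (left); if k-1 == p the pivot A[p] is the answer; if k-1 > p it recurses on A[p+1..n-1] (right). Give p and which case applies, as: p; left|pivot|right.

pivot = A[6] = 1; i = -1
j=0: A[0]=9 > 1 → no swap
j=1: A[1]=-4 ≤ 1 → i=0, swap A[0],A[1] → -4 9 8 4 7 -1 1
j=2: A[2]=8 > 1 → no swap
j=3: A[3]=4 > 1 → no swap
j=4: A[4]=7 > 1 → no swap
j=5: A[5]=-1 ≤ 1 → i=1, swap A[1],A[5] → -4 -1 8 4 7 9 1
final swap A[2],A[6] → -4 -1 1 4 7 9 8; return 2
p = 2; k-1 = 0 < 2 ⇒ left

2; left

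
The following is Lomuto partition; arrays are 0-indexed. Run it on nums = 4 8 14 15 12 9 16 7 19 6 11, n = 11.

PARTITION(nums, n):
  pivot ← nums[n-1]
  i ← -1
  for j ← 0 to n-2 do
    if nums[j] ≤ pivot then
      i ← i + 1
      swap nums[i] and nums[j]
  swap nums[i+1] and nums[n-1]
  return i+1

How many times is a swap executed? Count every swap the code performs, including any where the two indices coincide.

6

pivot=11, i=-1
j=0: 4≤11, i=0, swap(0,0) ⇒ 4 8 14 15 12 9 16 7 19 6 11
j=1: 8≤11, i=1, swap(1,1) ⇒ 4 8 14 15 12 9 16 7 19 6 11
j=2: 14>11, skip
j=3: 15>11, skip
j=4: 12>11, skip
j=5: 9≤11, i=2, swap(2,5) ⇒ 4 8 9 15 12 14 16 7 19 6 11
j=6: 16>11, skip
j=7: 7≤11, i=3, swap(3,7) ⇒ 4 8 9 7 12 14 16 15 19 6 11
j=8: 19>11, skip
j=9: 6≤11, i=4, swap(4,9) ⇒ 4 8 9 7 6 14 16 15 19 12 11
swap(5,10) ⇒ 4 8 9 7 6 11 16 15 19 12 14; return 5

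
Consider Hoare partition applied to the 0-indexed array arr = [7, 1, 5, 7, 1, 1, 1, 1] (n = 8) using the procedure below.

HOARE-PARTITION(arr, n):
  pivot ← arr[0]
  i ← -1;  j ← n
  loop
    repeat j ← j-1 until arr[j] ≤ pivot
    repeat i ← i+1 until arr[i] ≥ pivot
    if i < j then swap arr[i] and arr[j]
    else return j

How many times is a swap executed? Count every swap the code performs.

pivot = arr[0] = 7; i = -1, j = 8
j→7 (arr[7]=1≤7), i→0 (arr[0]=7≥7); i<j, swap → [1, 1, 5, 7, 1, 1, 1, 7]
j→6 (arr[6]=1≤7), i→3 (arr[3]=7≥7); i<j, swap → [1, 1, 5, 1, 1, 1, 7, 7]
j→5, i→6; i≥j, return j=5. arr = [1, 1, 5, 1, 1, 1, 7, 7]

2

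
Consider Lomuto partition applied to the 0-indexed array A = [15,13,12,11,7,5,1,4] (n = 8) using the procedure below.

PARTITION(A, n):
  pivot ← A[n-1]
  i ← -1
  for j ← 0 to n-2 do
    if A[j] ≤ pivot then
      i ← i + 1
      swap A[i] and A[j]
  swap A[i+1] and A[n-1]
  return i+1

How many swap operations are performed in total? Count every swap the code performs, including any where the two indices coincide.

2

pivot = A[7] = 4; i = -1
j=0: A[0]=15 > 4 → no swap
j=1: A[1]=13 > 4 → no swap
j=2: A[2]=12 > 4 → no swap
j=3: A[3]=11 > 4 → no swap
j=4: A[4]=7 > 4 → no swap
j=5: A[5]=5 > 4 → no swap
j=6: A[6]=1 ≤ 4 → i=0, swap A[0],A[6] → [1,13,12,11,7,5,15,4]
final swap A[1],A[7] → [1,4,12,11,7,5,15,13]; return 1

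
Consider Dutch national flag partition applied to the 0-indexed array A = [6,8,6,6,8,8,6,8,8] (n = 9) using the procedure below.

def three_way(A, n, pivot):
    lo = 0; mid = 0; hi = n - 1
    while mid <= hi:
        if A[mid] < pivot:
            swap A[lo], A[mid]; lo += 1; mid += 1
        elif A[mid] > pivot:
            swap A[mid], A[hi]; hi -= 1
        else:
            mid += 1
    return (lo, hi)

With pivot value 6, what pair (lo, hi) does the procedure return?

(0, 3)

pivot = 6; lo=0, mid=0, hi=8
A[mid]=6=6: mid=1
A[mid]=8>6: swap A[1],A[8]; hi=7 → [6,8,6,6,8,8,6,8,8]
A[mid]=8>6: swap A[1],A[7]; hi=6 → [6,8,6,6,8,8,6,8,8]
A[mid]=8>6: swap A[1],A[6]; hi=5 → [6,6,6,6,8,8,8,8,8]
A[mid]=6=6: mid=2
A[mid]=6=6: mid=3
A[mid]=6=6: mid=4
A[mid]=8>6: swap A[4],A[5]; hi=4 → [6,6,6,6,8,8,8,8,8]
A[mid]=8>6: swap A[4],A[4]; hi=3 → [6,6,6,6,8,8,8,8,8]
end: lo=0, hi=3; A = [6,6,6,6,8,8,8,8,8]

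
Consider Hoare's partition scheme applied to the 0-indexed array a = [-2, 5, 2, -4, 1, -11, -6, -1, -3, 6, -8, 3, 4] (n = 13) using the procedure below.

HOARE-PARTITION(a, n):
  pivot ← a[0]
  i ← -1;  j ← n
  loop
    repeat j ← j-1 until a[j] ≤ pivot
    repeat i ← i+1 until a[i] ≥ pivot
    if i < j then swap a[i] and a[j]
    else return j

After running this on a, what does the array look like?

[-8, -3, -6, -4, -11, 1, 2, -1, 5, 6, -2, 3, 4]

pivot = a[0] = -2; i = -1, j = 13
j→10 (a[10]=-8≤-2), i→0 (a[0]=-2≥-2); i<j, swap → [-8, 5, 2, -4, 1, -11, -6, -1, -3, 6, -2, 3, 4]
j→8 (a[8]=-3≤-2), i→1 (a[1]=5≥-2); i<j, swap → [-8, -3, 2, -4, 1, -11, -6, -1, 5, 6, -2, 3, 4]
j→6 (a[6]=-6≤-2), i→2 (a[2]=2≥-2); i<j, swap → [-8, -3, -6, -4, 1, -11, 2, -1, 5, 6, -2, 3, 4]
j→5 (a[5]=-11≤-2), i→4 (a[4]=1≥-2); i<j, swap → [-8, -3, -6, -4, -11, 1, 2, -1, 5, 6, -2, 3, 4]
j→4, i→5; i≥j, return j=4. a = [-8, -3, -6, -4, -11, 1, 2, -1, 5, 6, -2, 3, 4]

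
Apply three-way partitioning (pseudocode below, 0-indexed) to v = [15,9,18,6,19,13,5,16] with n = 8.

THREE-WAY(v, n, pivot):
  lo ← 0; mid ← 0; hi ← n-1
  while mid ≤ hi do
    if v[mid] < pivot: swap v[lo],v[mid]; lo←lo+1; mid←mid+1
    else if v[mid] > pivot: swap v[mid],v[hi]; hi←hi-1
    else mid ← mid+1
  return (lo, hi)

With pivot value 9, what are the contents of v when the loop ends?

lo=0 mid=0 hi=7
15>9: swap(0,7), hi=6 ⇒ [16,9,18,6,19,13,5,15]
16>9: swap(0,6), hi=5 ⇒ [5,9,18,6,19,13,16,15]
5<9: swap(0,0), lo=1 mid=1 ⇒ [5,9,18,6,19,13,16,15]
9=9: mid=2
18>9: swap(2,5), hi=4 ⇒ [5,9,13,6,19,18,16,15]
13>9: swap(2,4), hi=3 ⇒ [5,9,19,6,13,18,16,15]
19>9: swap(2,3), hi=2 ⇒ [5,9,6,19,13,18,16,15]
6<9: swap(1,2), lo=2 mid=3 ⇒ [5,6,9,19,13,18,16,15]
done. lo=2 hi=2; v=[5,6,9,19,13,18,16,15]

[5,6,9,19,13,18,16,15]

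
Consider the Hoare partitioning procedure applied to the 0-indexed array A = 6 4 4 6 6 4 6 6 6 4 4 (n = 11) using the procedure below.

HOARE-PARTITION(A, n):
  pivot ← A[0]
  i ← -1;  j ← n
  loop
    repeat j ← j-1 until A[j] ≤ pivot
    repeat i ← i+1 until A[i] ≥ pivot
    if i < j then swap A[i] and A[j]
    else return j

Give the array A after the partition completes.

pivot=6
j stops at 10 (4), i stops at 0 (6); swap ⇒ 4 4 4 6 6 4 6 6 6 4 6
j stops at 9 (4), i stops at 3 (6); swap ⇒ 4 4 4 4 6 4 6 6 6 6 6
j stops at 8 (6), i stops at 4 (6); swap ⇒ 4 4 4 4 6 4 6 6 6 6 6
j stops at 7 (6), i stops at 6 (6); swap ⇒ 4 4 4 4 6 4 6 6 6 6 6
j stops at 6, i stops at 7; i≥j ⇒ return 6. A=4 4 4 4 6 4 6 6 6 6 6

4 4 4 4 6 4 6 6 6 6 6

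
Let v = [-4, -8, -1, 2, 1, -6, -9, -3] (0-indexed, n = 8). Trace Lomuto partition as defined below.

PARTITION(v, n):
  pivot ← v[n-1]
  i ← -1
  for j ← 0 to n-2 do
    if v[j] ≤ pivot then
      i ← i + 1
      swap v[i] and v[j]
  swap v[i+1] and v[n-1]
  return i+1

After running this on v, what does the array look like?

pivot = v[7] = -3; i = -1
j=0: v[0]=-4 ≤ -3 → i=0, swap v[0],v[0] (no change) → [-4, -8, -1, 2, 1, -6, -9, -3]
j=1: v[1]=-8 ≤ -3 → i=1, swap v[1],v[1] (no change) → [-4, -8, -1, 2, 1, -6, -9, -3]
j=2: v[2]=-1 > -3 → no swap
j=3: v[3]=2 > -3 → no swap
j=4: v[4]=1 > -3 → no swap
j=5: v[5]=-6 ≤ -3 → i=2, swap v[2],v[5] → [-4, -8, -6, 2, 1, -1, -9, -3]
j=6: v[6]=-9 ≤ -3 → i=3, swap v[3],v[6] → [-4, -8, -6, -9, 1, -1, 2, -3]
final swap v[4],v[7] → [-4, -8, -6, -9, -3, -1, 2, 1]; return 4

[-4, -8, -6, -9, -3, -1, 2, 1]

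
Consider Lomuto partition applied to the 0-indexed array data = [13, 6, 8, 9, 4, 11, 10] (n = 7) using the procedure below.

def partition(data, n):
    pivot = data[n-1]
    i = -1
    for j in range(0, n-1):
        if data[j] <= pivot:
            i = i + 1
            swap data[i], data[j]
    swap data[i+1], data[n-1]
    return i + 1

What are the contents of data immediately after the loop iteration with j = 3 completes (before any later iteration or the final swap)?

[6, 8, 9, 13, 4, 11, 10]

pivot=10, i=-1
j=0: 13>10, skip
j=1: 6≤10, i=0, swap(0,1) ⇒ [6, 13, 8, 9, 4, 11, 10]
j=2: 8≤10, i=1, swap(1,2) ⇒ [6, 8, 13, 9, 4, 11, 10]
j=3: 9≤10, i=2, swap(2,3) ⇒ [6, 8, 9, 13, 4, 11, 10]
(after j=3) data = [6, 8, 9, 13, 4, 11, 10]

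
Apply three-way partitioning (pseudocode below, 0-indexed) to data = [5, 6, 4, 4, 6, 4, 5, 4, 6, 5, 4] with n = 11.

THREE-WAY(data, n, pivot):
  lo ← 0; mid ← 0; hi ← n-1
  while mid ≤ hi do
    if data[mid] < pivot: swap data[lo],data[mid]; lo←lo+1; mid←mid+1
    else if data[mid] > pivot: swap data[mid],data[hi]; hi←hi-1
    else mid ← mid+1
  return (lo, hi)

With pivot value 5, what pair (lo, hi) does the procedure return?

pivot = 5; lo=0, mid=0, hi=10
data[mid]=5=5: mid=1
data[mid]=6>5: swap data[1],data[10]; hi=9 → [5, 4, 4, 4, 6, 4, 5, 4, 6, 5, 6]
data[mid]=4<5: swap data[0],data[1]; lo=1,mid=2 → [4, 5, 4, 4, 6, 4, 5, 4, 6, 5, 6]
data[mid]=4<5: swap data[1],data[2]; lo=2,mid=3 → [4, 4, 5, 4, 6, 4, 5, 4, 6, 5, 6]
data[mid]=4<5: swap data[2],data[3]; lo=3,mid=4 → [4, 4, 4, 5, 6, 4, 5, 4, 6, 5, 6]
data[mid]=6>5: swap data[4],data[9]; hi=8 → [4, 4, 4, 5, 5, 4, 5, 4, 6, 6, 6]
data[mid]=5=5: mid=5
data[mid]=4<5: swap data[3],data[5]; lo=4,mid=6 → [4, 4, 4, 4, 5, 5, 5, 4, 6, 6, 6]
data[mid]=5=5: mid=7
data[mid]=4<5: swap data[4],data[7]; lo=5,mid=8 → [4, 4, 4, 4, 4, 5, 5, 5, 6, 6, 6]
data[mid]=6>5: swap data[8],data[8]; hi=7 → [4, 4, 4, 4, 4, 5, 5, 5, 6, 6, 6]
end: lo=5, hi=7; data = [4, 4, 4, 4, 4, 5, 5, 5, 6, 6, 6]

(5, 7)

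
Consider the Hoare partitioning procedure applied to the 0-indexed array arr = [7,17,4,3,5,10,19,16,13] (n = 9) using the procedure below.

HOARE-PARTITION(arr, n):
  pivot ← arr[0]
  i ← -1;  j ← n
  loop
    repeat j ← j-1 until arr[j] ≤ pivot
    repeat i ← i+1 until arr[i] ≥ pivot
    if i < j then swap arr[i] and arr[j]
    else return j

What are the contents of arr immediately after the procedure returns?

[5,3,4,17,7,10,19,16,13]

pivot=7
j stops at 4 (5), i stops at 0 (7); swap ⇒ [5,17,4,3,7,10,19,16,13]
j stops at 3 (3), i stops at 1 (17); swap ⇒ [5,3,4,17,7,10,19,16,13]
j stops at 2, i stops at 3; i≥j ⇒ return 2. arr=[5,3,4,17,7,10,19,16,13]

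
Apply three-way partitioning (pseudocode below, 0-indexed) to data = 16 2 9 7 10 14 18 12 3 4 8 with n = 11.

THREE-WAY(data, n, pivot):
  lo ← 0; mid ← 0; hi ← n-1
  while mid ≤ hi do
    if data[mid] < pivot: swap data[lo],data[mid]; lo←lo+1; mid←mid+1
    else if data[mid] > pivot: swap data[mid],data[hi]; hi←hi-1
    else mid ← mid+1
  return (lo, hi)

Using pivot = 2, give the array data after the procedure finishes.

lo=0 mid=0 hi=10
16>2: swap(0,10), hi=9 ⇒ 8 2 9 7 10 14 18 12 3 4 16
8>2: swap(0,9), hi=8 ⇒ 4 2 9 7 10 14 18 12 3 8 16
4>2: swap(0,8), hi=7 ⇒ 3 2 9 7 10 14 18 12 4 8 16
3>2: swap(0,7), hi=6 ⇒ 12 2 9 7 10 14 18 3 4 8 16
12>2: swap(0,6), hi=5 ⇒ 18 2 9 7 10 14 12 3 4 8 16
18>2: swap(0,5), hi=4 ⇒ 14 2 9 7 10 18 12 3 4 8 16
14>2: swap(0,4), hi=3 ⇒ 10 2 9 7 14 18 12 3 4 8 16
10>2: swap(0,3), hi=2 ⇒ 7 2 9 10 14 18 12 3 4 8 16
7>2: swap(0,2), hi=1 ⇒ 9 2 7 10 14 18 12 3 4 8 16
9>2: swap(0,1), hi=0 ⇒ 2 9 7 10 14 18 12 3 4 8 16
2=2: mid=1
done. lo=0 hi=0; data=2 9 7 10 14 18 12 3 4 8 16

2 9 7 10 14 18 12 3 4 8 16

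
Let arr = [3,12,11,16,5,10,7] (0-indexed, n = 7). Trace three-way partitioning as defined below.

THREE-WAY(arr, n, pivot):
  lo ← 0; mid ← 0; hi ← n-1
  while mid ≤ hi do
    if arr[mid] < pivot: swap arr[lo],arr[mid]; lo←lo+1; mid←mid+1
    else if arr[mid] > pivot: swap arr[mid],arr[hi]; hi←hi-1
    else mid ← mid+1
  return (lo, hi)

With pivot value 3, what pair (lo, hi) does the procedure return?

(0, 0)

lo=0 mid=0 hi=6
3=3: mid=1
12>3: swap(1,6), hi=5 ⇒ [3,7,11,16,5,10,12]
7>3: swap(1,5), hi=4 ⇒ [3,10,11,16,5,7,12]
10>3: swap(1,4), hi=3 ⇒ [3,5,11,16,10,7,12]
5>3: swap(1,3), hi=2 ⇒ [3,16,11,5,10,7,12]
16>3: swap(1,2), hi=1 ⇒ [3,11,16,5,10,7,12]
11>3: swap(1,1), hi=0 ⇒ [3,11,16,5,10,7,12]
done. lo=0 hi=0; arr=[3,11,16,5,10,7,12]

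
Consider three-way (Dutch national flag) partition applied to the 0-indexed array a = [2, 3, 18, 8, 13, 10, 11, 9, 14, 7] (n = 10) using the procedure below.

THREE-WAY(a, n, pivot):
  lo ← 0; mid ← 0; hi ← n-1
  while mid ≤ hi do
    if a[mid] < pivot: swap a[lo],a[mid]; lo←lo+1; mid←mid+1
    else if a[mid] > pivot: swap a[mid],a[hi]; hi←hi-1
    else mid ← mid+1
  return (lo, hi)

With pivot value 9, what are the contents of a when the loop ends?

[2, 3, 7, 8, 9, 11, 10, 14, 13, 18]

pivot = 9; lo=0, mid=0, hi=9
a[mid]=2<9: swap a[0],a[0]; lo=1,mid=1 → [2, 3, 18, 8, 13, 10, 11, 9, 14, 7]
a[mid]=3<9: swap a[1],a[1]; lo=2,mid=2 → [2, 3, 18, 8, 13, 10, 11, 9, 14, 7]
a[mid]=18>9: swap a[2],a[9]; hi=8 → [2, 3, 7, 8, 13, 10, 11, 9, 14, 18]
a[mid]=7<9: swap a[2],a[2]; lo=3,mid=3 → [2, 3, 7, 8, 13, 10, 11, 9, 14, 18]
a[mid]=8<9: swap a[3],a[3]; lo=4,mid=4 → [2, 3, 7, 8, 13, 10, 11, 9, 14, 18]
a[mid]=13>9: swap a[4],a[8]; hi=7 → [2, 3, 7, 8, 14, 10, 11, 9, 13, 18]
a[mid]=14>9: swap a[4],a[7]; hi=6 → [2, 3, 7, 8, 9, 10, 11, 14, 13, 18]
a[mid]=9=9: mid=5
a[mid]=10>9: swap a[5],a[6]; hi=5 → [2, 3, 7, 8, 9, 11, 10, 14, 13, 18]
a[mid]=11>9: swap a[5],a[5]; hi=4 → [2, 3, 7, 8, 9, 11, 10, 14, 13, 18]
end: lo=4, hi=4; a = [2, 3, 7, 8, 9, 11, 10, 14, 13, 18]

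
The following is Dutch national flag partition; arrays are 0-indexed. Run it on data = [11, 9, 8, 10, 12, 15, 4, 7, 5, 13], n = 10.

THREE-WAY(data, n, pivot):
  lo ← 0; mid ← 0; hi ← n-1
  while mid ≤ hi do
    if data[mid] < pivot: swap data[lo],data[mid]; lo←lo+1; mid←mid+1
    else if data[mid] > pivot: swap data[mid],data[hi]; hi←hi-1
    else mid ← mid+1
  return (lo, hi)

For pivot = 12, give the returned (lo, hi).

pivot = 12; lo=0, mid=0, hi=9
data[mid]=11<12: swap data[0],data[0]; lo=1,mid=1 → [11, 9, 8, 10, 12, 15, 4, 7, 5, 13]
data[mid]=9<12: swap data[1],data[1]; lo=2,mid=2 → [11, 9, 8, 10, 12, 15, 4, 7, 5, 13]
data[mid]=8<12: swap data[2],data[2]; lo=3,mid=3 → [11, 9, 8, 10, 12, 15, 4, 7, 5, 13]
data[mid]=10<12: swap data[3],data[3]; lo=4,mid=4 → [11, 9, 8, 10, 12, 15, 4, 7, 5, 13]
data[mid]=12=12: mid=5
data[mid]=15>12: swap data[5],data[9]; hi=8 → [11, 9, 8, 10, 12, 13, 4, 7, 5, 15]
data[mid]=13>12: swap data[5],data[8]; hi=7 → [11, 9, 8, 10, 12, 5, 4, 7, 13, 15]
data[mid]=5<12: swap data[4],data[5]; lo=5,mid=6 → [11, 9, 8, 10, 5, 12, 4, 7, 13, 15]
data[mid]=4<12: swap data[5],data[6]; lo=6,mid=7 → [11, 9, 8, 10, 5, 4, 12, 7, 13, 15]
data[mid]=7<12: swap data[6],data[7]; lo=7,mid=8 → [11, 9, 8, 10, 5, 4, 7, 12, 13, 15]
end: lo=7, hi=7; data = [11, 9, 8, 10, 5, 4, 7, 12, 13, 15]

(7, 7)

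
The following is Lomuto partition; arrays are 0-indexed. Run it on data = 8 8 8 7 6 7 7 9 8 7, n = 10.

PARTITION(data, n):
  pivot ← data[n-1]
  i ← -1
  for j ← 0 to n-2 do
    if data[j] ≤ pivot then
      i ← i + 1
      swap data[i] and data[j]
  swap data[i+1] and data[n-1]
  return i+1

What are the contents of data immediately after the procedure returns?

7 6 7 7 7 8 8 9 8 8

pivot = data[9] = 7; i = -1
j=0: data[0]=8 > 7 → no swap
j=1: data[1]=8 > 7 → no swap
j=2: data[2]=8 > 7 → no swap
j=3: data[3]=7 ≤ 7 → i=0, swap data[0],data[3] → 7 8 8 8 6 7 7 9 8 7
j=4: data[4]=6 ≤ 7 → i=1, swap data[1],data[4] → 7 6 8 8 8 7 7 9 8 7
j=5: data[5]=7 ≤ 7 → i=2, swap data[2],data[5] → 7 6 7 8 8 8 7 9 8 7
j=6: data[6]=7 ≤ 7 → i=3, swap data[3],data[6] → 7 6 7 7 8 8 8 9 8 7
j=7: data[7]=9 > 7 → no swap
j=8: data[8]=8 > 7 → no swap
final swap data[4],data[9] → 7 6 7 7 7 8 8 9 8 8; return 4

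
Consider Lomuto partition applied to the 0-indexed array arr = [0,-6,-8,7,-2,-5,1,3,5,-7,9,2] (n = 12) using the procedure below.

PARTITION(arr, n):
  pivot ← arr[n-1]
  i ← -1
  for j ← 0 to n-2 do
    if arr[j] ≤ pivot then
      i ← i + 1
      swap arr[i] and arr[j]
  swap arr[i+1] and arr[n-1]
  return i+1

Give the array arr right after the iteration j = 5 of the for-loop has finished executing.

[0,-6,-8,-2,-5,7,1,3,5,-7,9,2]

pivot = arr[11] = 2; i = -1
j=0: arr[0]=0 ≤ 2 → i=0, swap arr[0],arr[0] (no change) → [0,-6,-8,7,-2,-5,1,3,5,-7,9,2]
j=1: arr[1]=-6 ≤ 2 → i=1, swap arr[1],arr[1] (no change) → [0,-6,-8,7,-2,-5,1,3,5,-7,9,2]
j=2: arr[2]=-8 ≤ 2 → i=2, swap arr[2],arr[2] (no change) → [0,-6,-8,7,-2,-5,1,3,5,-7,9,2]
j=3: arr[3]=7 > 2 → no swap
j=4: arr[4]=-2 ≤ 2 → i=3, swap arr[3],arr[4] → [0,-6,-8,-2,7,-5,1,3,5,-7,9,2]
j=5: arr[5]=-5 ≤ 2 → i=4, swap arr[4],arr[5] → [0,-6,-8,-2,-5,7,1,3,5,-7,9,2]
(after j=5) arr = [0,-6,-8,-2,-5,7,1,3,5,-7,9,2]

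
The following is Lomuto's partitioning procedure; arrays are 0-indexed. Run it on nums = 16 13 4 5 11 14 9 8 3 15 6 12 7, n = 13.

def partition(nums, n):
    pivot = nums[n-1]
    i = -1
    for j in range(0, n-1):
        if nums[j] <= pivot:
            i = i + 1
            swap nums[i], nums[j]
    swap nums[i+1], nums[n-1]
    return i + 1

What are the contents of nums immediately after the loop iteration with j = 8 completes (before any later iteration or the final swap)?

4 5 3 13 11 14 9 8 16 15 6 12 7

pivot = nums[12] = 7; i = -1
j=0: nums[0]=16 > 7 → no swap
j=1: nums[1]=13 > 7 → no swap
j=2: nums[2]=4 ≤ 7 → i=0, swap nums[0],nums[2] → 4 13 16 5 11 14 9 8 3 15 6 12 7
j=3: nums[3]=5 ≤ 7 → i=1, swap nums[1],nums[3] → 4 5 16 13 11 14 9 8 3 15 6 12 7
j=4: nums[4]=11 > 7 → no swap
j=5: nums[5]=14 > 7 → no swap
j=6: nums[6]=9 > 7 → no swap
j=7: nums[7]=8 > 7 → no swap
j=8: nums[8]=3 ≤ 7 → i=2, swap nums[2],nums[8] → 4 5 3 13 11 14 9 8 16 15 6 12 7
(after j=8) nums = 4 5 3 13 11 14 9 8 16 15 6 12 7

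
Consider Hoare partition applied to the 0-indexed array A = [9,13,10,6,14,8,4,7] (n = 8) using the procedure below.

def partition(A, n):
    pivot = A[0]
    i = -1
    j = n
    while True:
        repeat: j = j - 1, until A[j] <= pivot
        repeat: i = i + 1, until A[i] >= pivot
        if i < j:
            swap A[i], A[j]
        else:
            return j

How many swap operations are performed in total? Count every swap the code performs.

pivot=9
j stops at 7 (7), i stops at 0 (9); swap ⇒ [7,13,10,6,14,8,4,9]
j stops at 6 (4), i stops at 1 (13); swap ⇒ [7,4,10,6,14,8,13,9]
j stops at 5 (8), i stops at 2 (10); swap ⇒ [7,4,8,6,14,10,13,9]
j stops at 3, i stops at 4; i≥j ⇒ return 3. A=[7,4,8,6,14,10,13,9]

3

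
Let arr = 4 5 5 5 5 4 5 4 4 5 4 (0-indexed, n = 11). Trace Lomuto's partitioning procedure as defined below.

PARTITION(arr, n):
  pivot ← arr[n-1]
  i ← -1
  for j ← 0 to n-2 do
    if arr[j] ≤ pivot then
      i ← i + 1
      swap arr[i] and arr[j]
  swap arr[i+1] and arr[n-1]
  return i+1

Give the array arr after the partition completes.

pivot=4, i=-1
j=0: 4≤4, i=0, swap(0,0) ⇒ 4 5 5 5 5 4 5 4 4 5 4
j=1: 5>4, skip
j=2: 5>4, skip
j=3: 5>4, skip
j=4: 5>4, skip
j=5: 4≤4, i=1, swap(1,5) ⇒ 4 4 5 5 5 5 5 4 4 5 4
j=6: 5>4, skip
j=7: 4≤4, i=2, swap(2,7) ⇒ 4 4 4 5 5 5 5 5 4 5 4
j=8: 4≤4, i=3, swap(3,8) ⇒ 4 4 4 4 5 5 5 5 5 5 4
j=9: 5>4, skip
swap(4,10) ⇒ 4 4 4 4 4 5 5 5 5 5 5; return 4

4 4 4 4 4 5 5 5 5 5 5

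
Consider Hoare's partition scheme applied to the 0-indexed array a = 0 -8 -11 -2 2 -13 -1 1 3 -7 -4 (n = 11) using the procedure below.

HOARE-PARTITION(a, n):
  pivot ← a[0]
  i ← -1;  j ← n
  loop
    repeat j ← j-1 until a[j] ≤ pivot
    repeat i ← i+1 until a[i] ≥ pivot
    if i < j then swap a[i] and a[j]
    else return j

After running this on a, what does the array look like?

pivot = a[0] = 0; i = -1, j = 11
j→10 (a[10]=-4≤0), i→0 (a[0]=0≥0); i<j, swap → -4 -8 -11 -2 2 -13 -1 1 3 -7 0
j→9 (a[9]=-7≤0), i→4 (a[4]=2≥0); i<j, swap → -4 -8 -11 -2 -7 -13 -1 1 3 2 0
j→6, i→7; i≥j, return j=6. a = -4 -8 -11 -2 -7 -13 -1 1 3 2 0

-4 -8 -11 -2 -7 -13 -1 1 3 2 0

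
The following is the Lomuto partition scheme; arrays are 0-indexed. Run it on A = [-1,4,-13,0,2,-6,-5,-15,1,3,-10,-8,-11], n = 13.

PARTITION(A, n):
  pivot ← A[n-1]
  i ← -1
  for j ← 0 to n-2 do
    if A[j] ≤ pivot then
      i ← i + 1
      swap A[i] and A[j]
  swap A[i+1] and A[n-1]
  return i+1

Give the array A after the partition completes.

[-13,-15,-11,0,2,-6,-5,4,1,3,-10,-8,-1]

pivot = A[12] = -11; i = -1
j=0: A[0]=-1 > -11 → no swap
j=1: A[1]=4 > -11 → no swap
j=2: A[2]=-13 ≤ -11 → i=0, swap A[0],A[2] → [-13,4,-1,0,2,-6,-5,-15,1,3,-10,-8,-11]
j=3: A[3]=0 > -11 → no swap
j=4: A[4]=2 > -11 → no swap
j=5: A[5]=-6 > -11 → no swap
j=6: A[6]=-5 > -11 → no swap
j=7: A[7]=-15 ≤ -11 → i=1, swap A[1],A[7] → [-13,-15,-1,0,2,-6,-5,4,1,3,-10,-8,-11]
j=8: A[8]=1 > -11 → no swap
j=9: A[9]=3 > -11 → no swap
j=10: A[10]=-10 > -11 → no swap
j=11: A[11]=-8 > -11 → no swap
final swap A[2],A[12] → [-13,-15,-11,0,2,-6,-5,4,1,3,-10,-8,-1]; return 2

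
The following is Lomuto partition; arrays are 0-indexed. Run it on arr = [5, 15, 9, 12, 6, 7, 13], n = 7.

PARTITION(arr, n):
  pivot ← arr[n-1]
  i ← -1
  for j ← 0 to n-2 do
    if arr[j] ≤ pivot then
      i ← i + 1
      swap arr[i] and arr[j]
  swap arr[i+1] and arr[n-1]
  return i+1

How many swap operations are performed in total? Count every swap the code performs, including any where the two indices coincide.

pivot = arr[6] = 13; i = -1
j=0: arr[0]=5 ≤ 13 → i=0, swap arr[0],arr[0] (no change) → [5, 15, 9, 12, 6, 7, 13]
j=1: arr[1]=15 > 13 → no swap
j=2: arr[2]=9 ≤ 13 → i=1, swap arr[1],arr[2] → [5, 9, 15, 12, 6, 7, 13]
j=3: arr[3]=12 ≤ 13 → i=2, swap arr[2],arr[3] → [5, 9, 12, 15, 6, 7, 13]
j=4: arr[4]=6 ≤ 13 → i=3, swap arr[3],arr[4] → [5, 9, 12, 6, 15, 7, 13]
j=5: arr[5]=7 ≤ 13 → i=4, swap arr[4],arr[5] → [5, 9, 12, 6, 7, 15, 13]
final swap arr[5],arr[6] → [5, 9, 12, 6, 7, 13, 15]; return 5

6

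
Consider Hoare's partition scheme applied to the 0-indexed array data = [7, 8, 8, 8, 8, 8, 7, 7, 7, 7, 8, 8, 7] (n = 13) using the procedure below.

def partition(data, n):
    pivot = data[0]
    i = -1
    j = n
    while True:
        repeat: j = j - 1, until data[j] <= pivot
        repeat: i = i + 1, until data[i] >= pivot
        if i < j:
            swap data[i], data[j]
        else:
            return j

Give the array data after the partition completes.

pivot=7
j stops at 12 (7), i stops at 0 (7); swap ⇒ [7, 8, 8, 8, 8, 8, 7, 7, 7, 7, 8, 8, 7]
j stops at 9 (7), i stops at 1 (8); swap ⇒ [7, 7, 8, 8, 8, 8, 7, 7, 7, 8, 8, 8, 7]
j stops at 8 (7), i stops at 2 (8); swap ⇒ [7, 7, 7, 8, 8, 8, 7, 7, 8, 8, 8, 8, 7]
j stops at 7 (7), i stops at 3 (8); swap ⇒ [7, 7, 7, 7, 8, 8, 7, 8, 8, 8, 8, 8, 7]
j stops at 6 (7), i stops at 4 (8); swap ⇒ [7, 7, 7, 7, 7, 8, 8, 8, 8, 8, 8, 8, 7]
j stops at 4, i stops at 5; i≥j ⇒ return 4. data=[7, 7, 7, 7, 7, 8, 8, 8, 8, 8, 8, 8, 7]

[7, 7, 7, 7, 7, 8, 8, 8, 8, 8, 8, 8, 7]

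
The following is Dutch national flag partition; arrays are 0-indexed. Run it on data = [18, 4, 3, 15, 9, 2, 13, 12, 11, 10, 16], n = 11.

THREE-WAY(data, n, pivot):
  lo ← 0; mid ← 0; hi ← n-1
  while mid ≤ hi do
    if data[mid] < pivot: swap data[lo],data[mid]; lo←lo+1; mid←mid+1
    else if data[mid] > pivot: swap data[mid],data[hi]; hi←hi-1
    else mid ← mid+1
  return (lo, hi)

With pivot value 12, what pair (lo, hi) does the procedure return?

pivot = 12; lo=0, mid=0, hi=10
data[mid]=18>12: swap data[0],data[10]; hi=9 → [16, 4, 3, 15, 9, 2, 13, 12, 11, 10, 18]
data[mid]=16>12: swap data[0],data[9]; hi=8 → [10, 4, 3, 15, 9, 2, 13, 12, 11, 16, 18]
data[mid]=10<12: swap data[0],data[0]; lo=1,mid=1 → [10, 4, 3, 15, 9, 2, 13, 12, 11, 16, 18]
data[mid]=4<12: swap data[1],data[1]; lo=2,mid=2 → [10, 4, 3, 15, 9, 2, 13, 12, 11, 16, 18]
data[mid]=3<12: swap data[2],data[2]; lo=3,mid=3 → [10, 4, 3, 15, 9, 2, 13, 12, 11, 16, 18]
data[mid]=15>12: swap data[3],data[8]; hi=7 → [10, 4, 3, 11, 9, 2, 13, 12, 15, 16, 18]
data[mid]=11<12: swap data[3],data[3]; lo=4,mid=4 → [10, 4, 3, 11, 9, 2, 13, 12, 15, 16, 18]
data[mid]=9<12: swap data[4],data[4]; lo=5,mid=5 → [10, 4, 3, 11, 9, 2, 13, 12, 15, 16, 18]
data[mid]=2<12: swap data[5],data[5]; lo=6,mid=6 → [10, 4, 3, 11, 9, 2, 13, 12, 15, 16, 18]
data[mid]=13>12: swap data[6],data[7]; hi=6 → [10, 4, 3, 11, 9, 2, 12, 13, 15, 16, 18]
data[mid]=12=12: mid=7
end: lo=6, hi=6; data = [10, 4, 3, 11, 9, 2, 12, 13, 15, 16, 18]

(6, 6)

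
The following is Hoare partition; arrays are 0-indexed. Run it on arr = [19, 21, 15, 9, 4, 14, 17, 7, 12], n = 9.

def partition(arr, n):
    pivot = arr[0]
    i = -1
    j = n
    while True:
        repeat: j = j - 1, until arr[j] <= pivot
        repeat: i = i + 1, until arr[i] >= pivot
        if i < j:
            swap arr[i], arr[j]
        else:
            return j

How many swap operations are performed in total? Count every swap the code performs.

2

pivot = arr[0] = 19; i = -1, j = 9
j→8 (arr[8]=12≤19), i→0 (arr[0]=19≥19); i<j, swap → [12, 21, 15, 9, 4, 14, 17, 7, 19]
j→7 (arr[7]=7≤19), i→1 (arr[1]=21≥19); i<j, swap → [12, 7, 15, 9, 4, 14, 17, 21, 19]
j→6, i→7; i≥j, return j=6. arr = [12, 7, 15, 9, 4, 14, 17, 21, 19]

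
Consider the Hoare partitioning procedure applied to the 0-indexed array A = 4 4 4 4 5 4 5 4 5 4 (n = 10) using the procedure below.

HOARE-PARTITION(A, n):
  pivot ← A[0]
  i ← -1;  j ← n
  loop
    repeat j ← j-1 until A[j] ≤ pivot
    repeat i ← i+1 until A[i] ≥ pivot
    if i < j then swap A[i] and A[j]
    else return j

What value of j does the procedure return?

3

pivot=4
j stops at 9 (4), i stops at 0 (4); swap ⇒ 4 4 4 4 5 4 5 4 5 4
j stops at 7 (4), i stops at 1 (4); swap ⇒ 4 4 4 4 5 4 5 4 5 4
j stops at 5 (4), i stops at 2 (4); swap ⇒ 4 4 4 4 5 4 5 4 5 4
j stops at 3, i stops at 3; i≥j ⇒ return 3. A=4 4 4 4 5 4 5 4 5 4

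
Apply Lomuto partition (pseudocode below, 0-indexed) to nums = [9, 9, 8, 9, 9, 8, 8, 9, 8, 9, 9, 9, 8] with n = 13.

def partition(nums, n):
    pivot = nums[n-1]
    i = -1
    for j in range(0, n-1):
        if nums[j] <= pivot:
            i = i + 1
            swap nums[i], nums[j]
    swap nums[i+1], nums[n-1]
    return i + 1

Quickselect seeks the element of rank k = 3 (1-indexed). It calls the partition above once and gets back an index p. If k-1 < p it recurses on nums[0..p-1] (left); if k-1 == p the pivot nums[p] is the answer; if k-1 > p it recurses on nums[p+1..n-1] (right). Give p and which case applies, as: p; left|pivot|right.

4; left

pivot=8, i=-1
j=0: 9>8, skip
j=1: 9>8, skip
j=2: 8≤8, i=0, swap(0,2) ⇒ [8, 9, 9, 9, 9, 8, 8, 9, 8, 9, 9, 9, 8]
j=3: 9>8, skip
j=4: 9>8, skip
j=5: 8≤8, i=1, swap(1,5) ⇒ [8, 8, 9, 9, 9, 9, 8, 9, 8, 9, 9, 9, 8]
j=6: 8≤8, i=2, swap(2,6) ⇒ [8, 8, 8, 9, 9, 9, 9, 9, 8, 9, 9, 9, 8]
j=7: 9>8, skip
j=8: 8≤8, i=3, swap(3,8) ⇒ [8, 8, 8, 8, 9, 9, 9, 9, 9, 9, 9, 9, 8]
j=9: 9>8, skip
j=10: 9>8, skip
j=11: 9>8, skip
swap(4,12) ⇒ [8, 8, 8, 8, 8, 9, 9, 9, 9, 9, 9, 9, 9]; return 4
p = 4; k-1 = 2 < 4 ⇒ left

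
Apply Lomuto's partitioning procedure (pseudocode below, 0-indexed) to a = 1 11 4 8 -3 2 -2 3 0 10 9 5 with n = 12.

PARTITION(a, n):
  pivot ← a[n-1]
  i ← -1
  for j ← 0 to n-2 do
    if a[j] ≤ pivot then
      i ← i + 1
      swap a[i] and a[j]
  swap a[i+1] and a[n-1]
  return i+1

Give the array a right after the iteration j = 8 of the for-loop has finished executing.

pivot=5, i=-1
j=0: 1≤5, i=0, swap(0,0) ⇒ 1 11 4 8 -3 2 -2 3 0 10 9 5
j=1: 11>5, skip
j=2: 4≤5, i=1, swap(1,2) ⇒ 1 4 11 8 -3 2 -2 3 0 10 9 5
j=3: 8>5, skip
j=4: -3≤5, i=2, swap(2,4) ⇒ 1 4 -3 8 11 2 -2 3 0 10 9 5
j=5: 2≤5, i=3, swap(3,5) ⇒ 1 4 -3 2 11 8 -2 3 0 10 9 5
j=6: -2≤5, i=4, swap(4,6) ⇒ 1 4 -3 2 -2 8 11 3 0 10 9 5
j=7: 3≤5, i=5, swap(5,7) ⇒ 1 4 -3 2 -2 3 11 8 0 10 9 5
j=8: 0≤5, i=6, swap(6,8) ⇒ 1 4 -3 2 -2 3 0 8 11 10 9 5
(after j=8) a = 1 4 -3 2 -2 3 0 8 11 10 9 5

1 4 -3 2 -2 3 0 8 11 10 9 5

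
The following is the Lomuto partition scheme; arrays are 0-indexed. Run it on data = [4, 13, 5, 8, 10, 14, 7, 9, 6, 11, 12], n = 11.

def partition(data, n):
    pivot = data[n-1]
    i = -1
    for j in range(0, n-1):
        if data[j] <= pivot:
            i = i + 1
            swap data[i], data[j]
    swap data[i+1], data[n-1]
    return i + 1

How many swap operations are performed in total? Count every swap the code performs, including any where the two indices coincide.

9

pivot = data[10] = 12; i = -1
j=0: data[0]=4 ≤ 12 → i=0, swap data[0],data[0] (no change) → [4, 13, 5, 8, 10, 14, 7, 9, 6, 11, 12]
j=1: data[1]=13 > 12 → no swap
j=2: data[2]=5 ≤ 12 → i=1, swap data[1],data[2] → [4, 5, 13, 8, 10, 14, 7, 9, 6, 11, 12]
j=3: data[3]=8 ≤ 12 → i=2, swap data[2],data[3] → [4, 5, 8, 13, 10, 14, 7, 9, 6, 11, 12]
j=4: data[4]=10 ≤ 12 → i=3, swap data[3],data[4] → [4, 5, 8, 10, 13, 14, 7, 9, 6, 11, 12]
j=5: data[5]=14 > 12 → no swap
j=6: data[6]=7 ≤ 12 → i=4, swap data[4],data[6] → [4, 5, 8, 10, 7, 14, 13, 9, 6, 11, 12]
j=7: data[7]=9 ≤ 12 → i=5, swap data[5],data[7] → [4, 5, 8, 10, 7, 9, 13, 14, 6, 11, 12]
j=8: data[8]=6 ≤ 12 → i=6, swap data[6],data[8] → [4, 5, 8, 10, 7, 9, 6, 14, 13, 11, 12]
j=9: data[9]=11 ≤ 12 → i=7, swap data[7],data[9] → [4, 5, 8, 10, 7, 9, 6, 11, 13, 14, 12]
final swap data[8],data[10] → [4, 5, 8, 10, 7, 9, 6, 11, 12, 14, 13]; return 8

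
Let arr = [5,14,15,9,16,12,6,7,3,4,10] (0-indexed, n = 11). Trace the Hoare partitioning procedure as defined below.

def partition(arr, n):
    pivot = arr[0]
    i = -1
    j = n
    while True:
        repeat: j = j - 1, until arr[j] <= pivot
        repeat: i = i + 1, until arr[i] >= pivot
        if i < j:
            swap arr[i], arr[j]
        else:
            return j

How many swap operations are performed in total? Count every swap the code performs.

pivot = arr[0] = 5; i = -1, j = 11
j→9 (arr[9]=4≤5), i→0 (arr[0]=5≥5); i<j, swap → [4,14,15,9,16,12,6,7,3,5,10]
j→8 (arr[8]=3≤5), i→1 (arr[1]=14≥5); i<j, swap → [4,3,15,9,16,12,6,7,14,5,10]
j→1, i→2; i≥j, return j=1. arr = [4,3,15,9,16,12,6,7,14,5,10]

2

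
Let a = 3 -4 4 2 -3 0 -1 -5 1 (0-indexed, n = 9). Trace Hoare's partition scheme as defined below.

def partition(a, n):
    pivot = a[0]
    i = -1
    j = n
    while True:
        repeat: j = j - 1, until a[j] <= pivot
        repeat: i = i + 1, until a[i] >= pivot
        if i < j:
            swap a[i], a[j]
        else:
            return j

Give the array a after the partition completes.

pivot = a[0] = 3; i = -1, j = 9
j→8 (a[8]=1≤3), i→0 (a[0]=3≥3); i<j, swap → 1 -4 4 2 -3 0 -1 -5 3
j→7 (a[7]=-5≤3), i→2 (a[2]=4≥3); i<j, swap → 1 -4 -5 2 -3 0 -1 4 3
j→6, i→7; i≥j, return j=6. a = 1 -4 -5 2 -3 0 -1 4 3

1 -4 -5 2 -3 0 -1 4 3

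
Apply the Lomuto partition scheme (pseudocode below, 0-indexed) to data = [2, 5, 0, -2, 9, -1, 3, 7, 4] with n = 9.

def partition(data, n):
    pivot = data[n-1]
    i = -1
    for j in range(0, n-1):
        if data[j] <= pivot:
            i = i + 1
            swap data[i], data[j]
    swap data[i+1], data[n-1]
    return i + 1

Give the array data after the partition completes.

pivot = data[8] = 4; i = -1
j=0: data[0]=2 ≤ 4 → i=0, swap data[0],data[0] (no change) → [2, 5, 0, -2, 9, -1, 3, 7, 4]
j=1: data[1]=5 > 4 → no swap
j=2: data[2]=0 ≤ 4 → i=1, swap data[1],data[2] → [2, 0, 5, -2, 9, -1, 3, 7, 4]
j=3: data[3]=-2 ≤ 4 → i=2, swap data[2],data[3] → [2, 0, -2, 5, 9, -1, 3, 7, 4]
j=4: data[4]=9 > 4 → no swap
j=5: data[5]=-1 ≤ 4 → i=3, swap data[3],data[5] → [2, 0, -2, -1, 9, 5, 3, 7, 4]
j=6: data[6]=3 ≤ 4 → i=4, swap data[4],data[6] → [2, 0, -2, -1, 3, 5, 9, 7, 4]
j=7: data[7]=7 > 4 → no swap
final swap data[5],data[8] → [2, 0, -2, -1, 3, 4, 9, 7, 5]; return 5

[2, 0, -2, -1, 3, 4, 9, 7, 5]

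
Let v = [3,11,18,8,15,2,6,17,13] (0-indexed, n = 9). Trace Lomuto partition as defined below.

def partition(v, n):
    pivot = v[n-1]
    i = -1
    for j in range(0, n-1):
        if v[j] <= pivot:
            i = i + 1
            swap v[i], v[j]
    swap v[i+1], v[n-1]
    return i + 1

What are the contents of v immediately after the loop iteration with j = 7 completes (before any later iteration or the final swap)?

[3,11,8,2,6,18,15,17,13]

pivot = v[8] = 13; i = -1
j=0: v[0]=3 ≤ 13 → i=0, swap v[0],v[0] (no change) → [3,11,18,8,15,2,6,17,13]
j=1: v[1]=11 ≤ 13 → i=1, swap v[1],v[1] (no change) → [3,11,18,8,15,2,6,17,13]
j=2: v[2]=18 > 13 → no swap
j=3: v[3]=8 ≤ 13 → i=2, swap v[2],v[3] → [3,11,8,18,15,2,6,17,13]
j=4: v[4]=15 > 13 → no swap
j=5: v[5]=2 ≤ 13 → i=3, swap v[3],v[5] → [3,11,8,2,15,18,6,17,13]
j=6: v[6]=6 ≤ 13 → i=4, swap v[4],v[6] → [3,11,8,2,6,18,15,17,13]
j=7: v[7]=17 > 13 → no swap
(after j=7) v = [3,11,8,2,6,18,15,17,13]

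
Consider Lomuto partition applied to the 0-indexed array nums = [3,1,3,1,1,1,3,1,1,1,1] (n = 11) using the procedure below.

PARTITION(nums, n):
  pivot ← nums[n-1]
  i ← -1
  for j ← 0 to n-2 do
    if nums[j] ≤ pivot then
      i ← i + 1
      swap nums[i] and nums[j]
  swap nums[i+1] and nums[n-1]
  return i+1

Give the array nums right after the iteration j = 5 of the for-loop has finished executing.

pivot=1, i=-1
j=0: 3>1, skip
j=1: 1≤1, i=0, swap(0,1) ⇒ [1,3,3,1,1,1,3,1,1,1,1]
j=2: 3>1, skip
j=3: 1≤1, i=1, swap(1,3) ⇒ [1,1,3,3,1,1,3,1,1,1,1]
j=4: 1≤1, i=2, swap(2,4) ⇒ [1,1,1,3,3,1,3,1,1,1,1]
j=5: 1≤1, i=3, swap(3,5) ⇒ [1,1,1,1,3,3,3,1,1,1,1]
(after j=5) nums = [1,1,1,1,3,3,3,1,1,1,1]

[1,1,1,1,3,3,3,1,1,1,1]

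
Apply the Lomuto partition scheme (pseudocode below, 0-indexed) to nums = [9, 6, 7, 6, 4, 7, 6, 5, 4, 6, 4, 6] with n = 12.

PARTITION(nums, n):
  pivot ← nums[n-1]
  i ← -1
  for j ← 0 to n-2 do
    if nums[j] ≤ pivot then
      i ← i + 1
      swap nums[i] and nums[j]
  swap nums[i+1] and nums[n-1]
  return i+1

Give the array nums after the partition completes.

pivot = nums[11] = 6; i = -1
j=0: nums[0]=9 > 6 → no swap
j=1: nums[1]=6 ≤ 6 → i=0, swap nums[0],nums[1] → [6, 9, 7, 6, 4, 7, 6, 5, 4, 6, 4, 6]
j=2: nums[2]=7 > 6 → no swap
j=3: nums[3]=6 ≤ 6 → i=1, swap nums[1],nums[3] → [6, 6, 7, 9, 4, 7, 6, 5, 4, 6, 4, 6]
j=4: nums[4]=4 ≤ 6 → i=2, swap nums[2],nums[4] → [6, 6, 4, 9, 7, 7, 6, 5, 4, 6, 4, 6]
j=5: nums[5]=7 > 6 → no swap
j=6: nums[6]=6 ≤ 6 → i=3, swap nums[3],nums[6] → [6, 6, 4, 6, 7, 7, 9, 5, 4, 6, 4, 6]
j=7: nums[7]=5 ≤ 6 → i=4, swap nums[4],nums[7] → [6, 6, 4, 6, 5, 7, 9, 7, 4, 6, 4, 6]
j=8: nums[8]=4 ≤ 6 → i=5, swap nums[5],nums[8] → [6, 6, 4, 6, 5, 4, 9, 7, 7, 6, 4, 6]
j=9: nums[9]=6 ≤ 6 → i=6, swap nums[6],nums[9] → [6, 6, 4, 6, 5, 4, 6, 7, 7, 9, 4, 6]
j=10: nums[10]=4 ≤ 6 → i=7, swap nums[7],nums[10] → [6, 6, 4, 6, 5, 4, 6, 4, 7, 9, 7, 6]
final swap nums[8],nums[11] → [6, 6, 4, 6, 5, 4, 6, 4, 6, 9, 7, 7]; return 8

[6, 6, 4, 6, 5, 4, 6, 4, 6, 9, 7, 7]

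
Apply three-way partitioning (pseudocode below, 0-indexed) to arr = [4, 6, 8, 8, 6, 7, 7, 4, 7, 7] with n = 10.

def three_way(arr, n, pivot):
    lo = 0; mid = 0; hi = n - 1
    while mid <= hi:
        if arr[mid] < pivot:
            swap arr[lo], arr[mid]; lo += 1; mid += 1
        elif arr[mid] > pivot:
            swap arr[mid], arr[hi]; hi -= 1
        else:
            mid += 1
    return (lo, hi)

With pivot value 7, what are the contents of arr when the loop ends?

pivot = 7; lo=0, mid=0, hi=9
arr[mid]=4<7: swap arr[0],arr[0]; lo=1,mid=1 → [4, 6, 8, 8, 6, 7, 7, 4, 7, 7]
arr[mid]=6<7: swap arr[1],arr[1]; lo=2,mid=2 → [4, 6, 8, 8, 6, 7, 7, 4, 7, 7]
arr[mid]=8>7: swap arr[2],arr[9]; hi=8 → [4, 6, 7, 8, 6, 7, 7, 4, 7, 8]
arr[mid]=7=7: mid=3
arr[mid]=8>7: swap arr[3],arr[8]; hi=7 → [4, 6, 7, 7, 6, 7, 7, 4, 8, 8]
arr[mid]=7=7: mid=4
arr[mid]=6<7: swap arr[2],arr[4]; lo=3,mid=5 → [4, 6, 6, 7, 7, 7, 7, 4, 8, 8]
arr[mid]=7=7: mid=6
arr[mid]=7=7: mid=7
arr[mid]=4<7: swap arr[3],arr[7]; lo=4,mid=8 → [4, 6, 6, 4, 7, 7, 7, 7, 8, 8]
end: lo=4, hi=7; arr = [4, 6, 6, 4, 7, 7, 7, 7, 8, 8]

[4, 6, 6, 4, 7, 7, 7, 7, 8, 8]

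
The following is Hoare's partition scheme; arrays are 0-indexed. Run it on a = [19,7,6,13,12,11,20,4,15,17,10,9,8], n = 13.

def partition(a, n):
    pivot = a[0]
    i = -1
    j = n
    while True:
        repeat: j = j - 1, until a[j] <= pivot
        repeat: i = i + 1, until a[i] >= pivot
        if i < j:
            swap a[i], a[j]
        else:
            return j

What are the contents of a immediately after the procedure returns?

[8,7,6,13,12,11,9,4,15,17,10,20,19]

pivot = a[0] = 19; i = -1, j = 13
j→12 (a[12]=8≤19), i→0 (a[0]=19≥19); i<j, swap → [8,7,6,13,12,11,20,4,15,17,10,9,19]
j→11 (a[11]=9≤19), i→6 (a[6]=20≥19); i<j, swap → [8,7,6,13,12,11,9,4,15,17,10,20,19]
j→10, i→11; i≥j, return j=10. a = [8,7,6,13,12,11,9,4,15,17,10,20,19]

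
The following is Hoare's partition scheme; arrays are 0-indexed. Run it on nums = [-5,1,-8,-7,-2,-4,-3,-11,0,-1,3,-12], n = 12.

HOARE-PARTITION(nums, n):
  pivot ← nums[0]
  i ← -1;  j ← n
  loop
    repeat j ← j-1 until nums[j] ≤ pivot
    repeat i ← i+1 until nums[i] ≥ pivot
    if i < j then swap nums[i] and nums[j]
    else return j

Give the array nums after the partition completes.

[-12,-11,-8,-7,-2,-4,-3,1,0,-1,3,-5]

pivot=-5
j stops at 11 (-12), i stops at 0 (-5); swap ⇒ [-12,1,-8,-7,-2,-4,-3,-11,0,-1,3,-5]
j stops at 7 (-11), i stops at 1 (1); swap ⇒ [-12,-11,-8,-7,-2,-4,-3,1,0,-1,3,-5]
j stops at 3, i stops at 4; i≥j ⇒ return 3. nums=[-12,-11,-8,-7,-2,-4,-3,1,0,-1,3,-5]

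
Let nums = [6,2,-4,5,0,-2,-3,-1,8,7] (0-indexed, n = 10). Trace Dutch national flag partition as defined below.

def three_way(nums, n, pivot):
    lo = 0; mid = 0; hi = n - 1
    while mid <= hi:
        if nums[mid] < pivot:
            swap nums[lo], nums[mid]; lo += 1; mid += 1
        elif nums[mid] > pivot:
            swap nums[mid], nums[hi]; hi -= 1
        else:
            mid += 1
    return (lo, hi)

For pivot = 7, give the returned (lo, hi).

(8, 8)

lo=0 mid=0 hi=9
6<7: swap(0,0), lo=1 mid=1 ⇒ [6,2,-4,5,0,-2,-3,-1,8,7]
2<7: swap(1,1), lo=2 mid=2 ⇒ [6,2,-4,5,0,-2,-3,-1,8,7]
-4<7: swap(2,2), lo=3 mid=3 ⇒ [6,2,-4,5,0,-2,-3,-1,8,7]
5<7: swap(3,3), lo=4 mid=4 ⇒ [6,2,-4,5,0,-2,-3,-1,8,7]
0<7: swap(4,4), lo=5 mid=5 ⇒ [6,2,-4,5,0,-2,-3,-1,8,7]
-2<7: swap(5,5), lo=6 mid=6 ⇒ [6,2,-4,5,0,-2,-3,-1,8,7]
-3<7: swap(6,6), lo=7 mid=7 ⇒ [6,2,-4,5,0,-2,-3,-1,8,7]
-1<7: swap(7,7), lo=8 mid=8 ⇒ [6,2,-4,5,0,-2,-3,-1,8,7]
8>7: swap(8,9), hi=8 ⇒ [6,2,-4,5,0,-2,-3,-1,7,8]
7=7: mid=9
done. lo=8 hi=8; nums=[6,2,-4,5,0,-2,-3,-1,7,8]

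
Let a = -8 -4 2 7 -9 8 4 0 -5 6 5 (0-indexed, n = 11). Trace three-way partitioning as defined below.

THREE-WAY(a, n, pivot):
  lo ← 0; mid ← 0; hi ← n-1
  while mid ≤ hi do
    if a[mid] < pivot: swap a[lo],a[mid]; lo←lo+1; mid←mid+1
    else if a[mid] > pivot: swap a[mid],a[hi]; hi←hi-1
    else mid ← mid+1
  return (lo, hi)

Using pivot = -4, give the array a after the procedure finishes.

-8 -5 -9 -4 8 4 0 7 6 5 2

pivot = -4; lo=0, mid=0, hi=10
a[mid]=-8<-4: swap a[0],a[0]; lo=1,mid=1 → -8 -4 2 7 -9 8 4 0 -5 6 5
a[mid]=-4=-4: mid=2
a[mid]=2>-4: swap a[2],a[10]; hi=9 → -8 -4 5 7 -9 8 4 0 -5 6 2
a[mid]=5>-4: swap a[2],a[9]; hi=8 → -8 -4 6 7 -9 8 4 0 -5 5 2
a[mid]=6>-4: swap a[2],a[8]; hi=7 → -8 -4 -5 7 -9 8 4 0 6 5 2
a[mid]=-5<-4: swap a[1],a[2]; lo=2,mid=3 → -8 -5 -4 7 -9 8 4 0 6 5 2
a[mid]=7>-4: swap a[3],a[7]; hi=6 → -8 -5 -4 0 -9 8 4 7 6 5 2
a[mid]=0>-4: swap a[3],a[6]; hi=5 → -8 -5 -4 4 -9 8 0 7 6 5 2
a[mid]=4>-4: swap a[3],a[5]; hi=4 → -8 -5 -4 8 -9 4 0 7 6 5 2
a[mid]=8>-4: swap a[3],a[4]; hi=3 → -8 -5 -4 -9 8 4 0 7 6 5 2
a[mid]=-9<-4: swap a[2],a[3]; lo=3,mid=4 → -8 -5 -9 -4 8 4 0 7 6 5 2
end: lo=3, hi=3; a = -8 -5 -9 -4 8 4 0 7 6 5 2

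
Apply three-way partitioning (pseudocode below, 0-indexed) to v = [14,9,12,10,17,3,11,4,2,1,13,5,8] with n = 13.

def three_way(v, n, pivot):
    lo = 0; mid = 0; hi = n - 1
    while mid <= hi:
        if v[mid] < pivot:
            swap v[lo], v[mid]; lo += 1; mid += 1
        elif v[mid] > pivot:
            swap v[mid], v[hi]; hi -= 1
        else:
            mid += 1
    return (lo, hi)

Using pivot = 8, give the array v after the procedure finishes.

pivot = 8; lo=0, mid=0, hi=12
v[mid]=14>8: swap v[0],v[12]; hi=11 → [8,9,12,10,17,3,11,4,2,1,13,5,14]
v[mid]=8=8: mid=1
v[mid]=9>8: swap v[1],v[11]; hi=10 → [8,5,12,10,17,3,11,4,2,1,13,9,14]
v[mid]=5<8: swap v[0],v[1]; lo=1,mid=2 → [5,8,12,10,17,3,11,4,2,1,13,9,14]
v[mid]=12>8: swap v[2],v[10]; hi=9 → [5,8,13,10,17,3,11,4,2,1,12,9,14]
v[mid]=13>8: swap v[2],v[9]; hi=8 → [5,8,1,10,17,3,11,4,2,13,12,9,14]
v[mid]=1<8: swap v[1],v[2]; lo=2,mid=3 → [5,1,8,10,17,3,11,4,2,13,12,9,14]
v[mid]=10>8: swap v[3],v[8]; hi=7 → [5,1,8,2,17,3,11,4,10,13,12,9,14]
v[mid]=2<8: swap v[2],v[3]; lo=3,mid=4 → [5,1,2,8,17,3,11,4,10,13,12,9,14]
v[mid]=17>8: swap v[4],v[7]; hi=6 → [5,1,2,8,4,3,11,17,10,13,12,9,14]
v[mid]=4<8: swap v[3],v[4]; lo=4,mid=5 → [5,1,2,4,8,3,11,17,10,13,12,9,14]
v[mid]=3<8: swap v[4],v[5]; lo=5,mid=6 → [5,1,2,4,3,8,11,17,10,13,12,9,14]
v[mid]=11>8: swap v[6],v[6]; hi=5 → [5,1,2,4,3,8,11,17,10,13,12,9,14]
end: lo=5, hi=5; v = [5,1,2,4,3,8,11,17,10,13,12,9,14]

[5,1,2,4,3,8,11,17,10,13,12,9,14]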